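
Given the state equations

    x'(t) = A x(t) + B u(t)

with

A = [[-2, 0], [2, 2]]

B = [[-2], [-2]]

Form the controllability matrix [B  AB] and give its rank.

AB = [[4], [-8]]
Controllability matrix C = [B  AB] = [[-2, 4], [-2, -8]]
det(C) = (-2)·(-8) - 4·(-2) = 16 - (-8) = 24 ≠ 0, so rank(C) = 2.
rank(C) = 2 = n, so the pair (A, B) is completely controllable.

2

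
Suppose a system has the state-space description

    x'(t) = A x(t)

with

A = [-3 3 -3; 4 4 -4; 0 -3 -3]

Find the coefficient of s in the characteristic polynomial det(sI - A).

-39

Expand det(sI - A) for the 3×3 matrix.
p(s) = s^3 + 2s^2 - 39s - 144.
(Check: constant term = det(-A) = (-1)^3 det A = -144; coefficient of s^2 = -tr A = 2.)
The coefficient of s is -39.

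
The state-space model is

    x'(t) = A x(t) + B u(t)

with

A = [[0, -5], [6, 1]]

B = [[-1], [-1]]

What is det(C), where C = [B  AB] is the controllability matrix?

12

AB = [[5], [-7]]
Controllability matrix C = [B  AB] = [[-1, 5], [-1, -7]]
det(C) = (-1)·(-7) - 5·(-1) = 7 - (-5) = 12
Since det(C) ≠ 0, rank(C) = 2 and the system is completely controllable.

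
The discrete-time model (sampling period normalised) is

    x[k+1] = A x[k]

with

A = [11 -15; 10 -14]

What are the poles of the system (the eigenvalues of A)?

det(zI - A) = z^2 - (tr A)z + det A, with tr A = 11 + (-14) = -3 and det A = 11·(-14) - (-15)·10 = -154 - (-150) = -4.
So p(z) = det(zI - A) = z^2 + 3z - 4.
Factor z^2 + 3z - 4: two numbers with sum -3 and product -4 are 1 and -4, so z^2 + 3z - 4 = (z - 1)(z + 4).
Hence p(z) = (z - 1) (z + 4), with roots -4, 1.

-4, 1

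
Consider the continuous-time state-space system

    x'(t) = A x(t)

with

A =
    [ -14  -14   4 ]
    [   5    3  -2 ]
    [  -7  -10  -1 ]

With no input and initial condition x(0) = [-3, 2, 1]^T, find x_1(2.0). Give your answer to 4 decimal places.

0.0044

det(sI - A) = s^3 - (tr A)s^2 + (M11 + M22 + M33)s - det A, where Mii is the 2×2 principal minor of A obtained by deleting row i and column i.
tr A = (-14) + 3 + (-1) = -12; M11 = 3·(-1) - (-2)·(-10) = -3 - 20 = -23; M22 = (-14)·(-1) - 4·(-7) = 14 - (-28) = 42; M33 = (-14)·3 - (-14)·5 = -42 - (-70) = 28; sum of minors = 47.
det A = (-14)·(3·(-1) - (-2)·(-10)) - (-14)·(5·(-1) - (-2)·(-7)) + 4·(5·(-10) - 3·(-7)) = (-14)·(-23) - (-14)·(-19) + 4·(-29) = -60.
So p(s) = det(sI - A) = s^3 + 12s^2 + 47s + 60.
Rational-root test: any integer root divides 60. Testing small divisors, s = -3 works: p(-3) = -27 + 108 + (-141) + 60 = 0, so (s + 3) is a factor.
Dividing, p(s) = (s + 3)(s^2 + 9s + 20).
Factor s^2 + 9s + 20: two numbers with sum -9 and product 20 are -4 and -5, so s^2 + 9s + 20 = (s + 4)(s + 5).
Hence p(s) = (s + 3) (s + 4) (s + 5), with roots -5, -4, -3.
The eigenvalues -5, -4, -3 are distinct and real, so A is diagonalisable and x(t) = e^{At} x(0) = V diag(e^{λ_i t}) V^{-1} x(0), where the columns of V are the eigenvectors.
λ = -5: A - (-5)I = [[-9, -14, 4], [5, 8, -2], [-7, -10, 4]]. v must be orthogonal to every row; (row 1) × (row 2) = [-4, 2, -2], so take v_1 = [-2, 1, -1]^T.
λ = -4: A - (-4)I = [[-10, -14, 4], [5, 7, -2], [-7, -10, 3]]. v must be orthogonal to every row; (row 1) × (row 3) = [-2, 2, 2], so take v_2 = [1, -1, -1]^T.
λ = -3: A - (-3)I = [[-11, -14, 4], [5, 6, -2], [-7, -10, 2]]. v must be orthogonal to every row; (row 1) × (row 2) = [4, -2, 4], so take v_3 = [-2, 1, -2]^T.
V = [v_1 v_2 v_3] = [[-2, 1, -2], [1, -1, 1], [-1, -1, -2]] has det V = -1, so V^{-1} = adj(V)/det V = [[-3, -4, 1], [-1, -2, 0], [2, 3, -1]].
Modal coordinates z(0) = V^{-1} x(0): (-3)·(-3) + (-4)·2 + 1·1 = 2; (-1)·(-3) + (-2)·2 + 0·1 = -1; 2·(-3) + 3·2 + (-1)·1 = -1; so z(0) = [2, -1, -1]^T.
x_1(t) = Σ_i (v_i)_1 · z_i(0) · e^{λ_i t} (row 1 of V times the modal terms).
x_1(2.0) = (-2)·2·e^{-5·2.0} + 1·(-1)·e^{-4·2.0} + (-2)·(-1)·e^{-3·2.0} = (-4)·0.000045 + (-1)·0.000335 + 2·0.002479 = 0.0044.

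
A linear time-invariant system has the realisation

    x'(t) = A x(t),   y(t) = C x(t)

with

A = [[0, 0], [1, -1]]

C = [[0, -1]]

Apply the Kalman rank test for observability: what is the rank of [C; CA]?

2

CA = [[-1, 1]]
Observability matrix O = [C; CA] = [[0, -1], [-1, 1]]
det(O) = 0·1 - (-1)·(-1) = 0 - 1 = -1 ≠ 0, so rank(O) = 2.
rank(O) = 2 = n, so the pair (A, C) is completely observable.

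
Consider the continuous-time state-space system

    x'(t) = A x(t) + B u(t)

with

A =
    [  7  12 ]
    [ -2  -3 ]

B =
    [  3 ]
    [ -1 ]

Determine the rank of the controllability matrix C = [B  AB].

1

AB = [[9], [-3]]
Controllability matrix C = [B  AB] = [[3, 9], [-1, -3]]
Every column of C is a scalar multiple of column 1 = [3, -1] (multipliers 1, 3), so the columns span a one-dimensional space.
C ≠ 0, hence rank(C) = 1.
rank(C) = 1 < n = 2, so the pair (A, B) is not completely controllable.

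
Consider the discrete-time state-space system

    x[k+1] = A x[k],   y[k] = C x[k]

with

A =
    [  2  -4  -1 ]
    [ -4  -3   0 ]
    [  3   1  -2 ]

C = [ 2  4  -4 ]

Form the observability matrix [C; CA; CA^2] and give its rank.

3

CA = [[-24, -24, 6]]
CA^2 = [[66, 174, 12]]
Observability matrix O = [C; CA; CA^2] = [[2, 4, -4], [-24, -24, 6], [66, 174, 12]]
det(O) = 2·((-24)·12 - 6·174) - 4·((-24)·12 - 6·66) + (-4)·((-24)·174 - (-24)·66) = 2·(-1332) - 4·(-684) + (-4)·(-2592) = 10440 ≠ 0, so rank(O) = 3.
rank(O) = 3 = n, so the pair (A, C) is completely observable.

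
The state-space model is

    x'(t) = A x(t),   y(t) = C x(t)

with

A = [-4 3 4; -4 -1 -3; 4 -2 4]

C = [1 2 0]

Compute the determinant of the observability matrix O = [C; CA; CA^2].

-1685

CA = [[-12, 1, -2]]
CA^2 = [[36, -33, -59]]
Observability matrix O = [C; CA; CA^2] = [[1, 2, 0], [-12, 1, -2], [36, -33, -59]]
Expanding along the first row, det(O) = 1·(1·(-59) - (-2)·(-33)) - 2·((-12)·(-59) - (-2)·36) + 0·((-12)·(-33) - 1·36) = 1·(-125) - 2·780 + 0·360 = -1685
Since det(O) ≠ 0, rank(O) = 3 and the system is completely observable.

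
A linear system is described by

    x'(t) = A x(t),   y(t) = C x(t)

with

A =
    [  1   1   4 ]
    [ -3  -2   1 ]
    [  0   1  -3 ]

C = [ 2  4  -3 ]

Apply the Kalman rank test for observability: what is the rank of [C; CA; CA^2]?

3

CA = [[-10, -9, 21]]
CA^2 = [[17, 29, -112]]
Observability matrix O = [C; CA; CA^2] = [[2, 4, -3], [-10, -9, 21], [17, 29, -112]]
det(O) = 2·((-9)·(-112) - 21·29) - 4·((-10)·(-112) - 21·17) + (-3)·((-10)·29 - (-9)·17) = 2·399 - 4·763 + (-3)·(-137) = -1843 ≠ 0, so rank(O) = 3.
rank(O) = 3 = n, so the pair (A, C) is completely observable.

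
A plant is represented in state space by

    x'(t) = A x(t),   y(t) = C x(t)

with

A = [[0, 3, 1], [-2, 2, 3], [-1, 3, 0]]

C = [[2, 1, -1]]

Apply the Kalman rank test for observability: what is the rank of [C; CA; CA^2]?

3

CA = [[-1, 5, 5]]
CA^2 = [[-15, 22, 14]]
Observability matrix O = [C; CA; CA^2] = [[2, 1, -1], [-1, 5, 5], [-15, 22, 14]]
det(O) = 2·(5·14 - 5·22) - 1·((-1)·14 - 5·(-15)) + (-1)·((-1)·22 - 5·(-15)) = 2·(-40) - 1·61 + (-1)·53 = -194 ≠ 0, so rank(O) = 3.
rank(O) = 3 = n, so the pair (A, C) is completely observable.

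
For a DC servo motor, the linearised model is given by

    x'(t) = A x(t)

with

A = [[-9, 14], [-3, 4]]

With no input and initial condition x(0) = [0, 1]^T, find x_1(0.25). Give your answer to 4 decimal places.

1.8783

det(sI - A) = s^2 - (tr A)s + det A, with tr A = (-9) + 4 = -5 and det A = (-9)·4 - 14·(-3) = -36 - (-42) = 6.
So p(s) = det(sI - A) = s^2 + 5s + 6.
Factor s^2 + 5s + 6: two numbers with sum -5 and product 6 are -2 and -3, so s^2 + 5s + 6 = (s + 2)(s + 3).
Hence p(s) = (s + 2) (s + 3), with roots -3, -2.
The eigenvalues -3, -2 are distinct and real, so A is diagonalisable and x(t) = e^{At} x(0) = V diag(e^{λ_i t}) V^{-1} x(0), where the columns of V are the eigenvectors.
λ = -3: A - (-3)I = [[-6, 14], [-3, 7]]. Row 1 gives (-6)·v1 + 14·v2 = 0, so take v_1 = [7, 3]^T.
λ = -2: A - (-2)I = [[-7, 14], [-3, 6]]. Row 1 gives (-7)·v1 + 14·v2 = 0, so take v_2 = [-2, -1]^T.
V = [v_1 v_2] = [[7, -2], [3, -1]] has det V = -1, so V^{-1} = adj(V)/det V = [[1, -2], [3, -7]].
Modal coordinates z(0) = V^{-1} x(0): 1·0 + (-2)·1 = -2; 3·0 + (-7)·1 = -7; so z(0) = [-2, -7]^T.
x_1(t) = Σ_i (v_i)_1 · z_i(0) · e^{λ_i t} (row 1 of V times the modal terms).
x_1(0.25) = 7·(-2)·e^{-3·0.25} + (-2)·(-7)·e^{-2·0.25} = (-14)·0.472367 + 14·0.606531 = 1.8783.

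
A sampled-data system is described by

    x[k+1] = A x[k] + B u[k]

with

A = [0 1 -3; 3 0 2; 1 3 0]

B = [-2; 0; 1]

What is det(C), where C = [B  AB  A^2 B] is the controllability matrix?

AB = [[-3], [-4], [-2]]
A^2B = [[2], [-13], [-15]]
Controllability matrix C = [B  AB  A^2B] = [[-2, -3, 2], [0, -4, -13], [1, -2, -15]]
Expanding along the first row, det(C) = (-2)·((-4)·(-15) - (-13)·(-2)) - (-3)·(0·(-15) - (-13)·1) + 2·(0·(-2) - (-4)·1) = (-2)·34 - (-3)·13 + 2·4 = -21
Since det(C) ≠ 0, rank(C) = 3 and the system is completely controllable.

-21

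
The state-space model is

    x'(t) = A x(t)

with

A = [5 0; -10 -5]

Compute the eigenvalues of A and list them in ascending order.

det(sI - A) = s^2 - (tr A)s + det A, with tr A = 5 + (-5) = 0 and det A = 5·(-5) - 0·(-10) = -25 - 0 = -25.
So p(s) = det(sI - A) = s^2 - 25.
Factor s^2 - 25: two numbers with sum 0 and product -25 are 5 and -5, so s^2 - 25 = (s - 5)(s + 5).
Hence p(s) = (s - 5) (s + 5), with roots -5, 5.
At least one eigenvalue has non-negative real part, so the system is not asymptotically stable.

-5, 5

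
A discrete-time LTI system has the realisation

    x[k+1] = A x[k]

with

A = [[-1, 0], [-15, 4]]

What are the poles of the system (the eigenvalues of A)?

-1, 4

det(zI - A) = z^2 - (tr A)z + det A, with tr A = (-1) + 4 = 3 and det A = (-1)·4 - 0·(-15) = -4 - 0 = -4.
So p(z) = det(zI - A) = z^2 - 3z - 4.
Factor z^2 - 3z - 4: two numbers with sum 3 and product -4 are 4 and -1, so z^2 - 3z - 4 = (z - 4)(z + 1).
Hence p(z) = (z - 4) (z + 1), with roots -1, 4.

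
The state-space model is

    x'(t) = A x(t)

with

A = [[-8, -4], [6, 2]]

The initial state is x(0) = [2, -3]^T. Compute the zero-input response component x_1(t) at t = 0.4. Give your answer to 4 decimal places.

0.8987

det(sI - A) = s^2 - (tr A)s + det A, with tr A = (-8) + 2 = -6 and det A = (-8)·2 - (-4)·6 = -16 - (-24) = 8.
So p(s) = det(sI - A) = s^2 + 6s + 8.
Factor s^2 + 6s + 8: two numbers with sum -6 and product 8 are -2 and -4, so s^2 + 6s + 8 = (s + 2)(s + 4).
Hence p(s) = (s + 2) (s + 4), with roots -4, -2.
The eigenvalues -4, -2 are distinct and real, so A is diagonalisable and x(t) = e^{At} x(0) = V diag(e^{λ_i t}) V^{-1} x(0), where the columns of V are the eigenvectors.
λ = -4: A - (-4)I = [[-4, -4], [6, 6]]. Row 1 gives (-4)·v1 + (-4)·v2 = 0, so take v_1 = [-1, 1]^T.
λ = -2: A - (-2)I = [[-6, -4], [6, 4]]. Row 1 gives (-6)·v1 + (-4)·v2 = 0, so take v_2 = [-2, 3]^T.
V = [v_1 v_2] = [[-1, -2], [1, 3]] has det V = -1, so V^{-1} = adj(V)/det V = [[-3, -2], [1, 1]].
Modal coordinates z(0) = V^{-1} x(0): (-3)·2 + (-2)·(-3) = 0; 1·2 + 1·(-3) = -1; so z(0) = [0, -1]^T.
x_1(t) = Σ_i (v_i)_1 · z_i(0) · e^{λ_i t} (row 1 of V times the modal terms).
x_1(0.4) = (-1)·0·e^{-4·0.4} + (-2)·(-1)·e^{-2·0.4} = 0·0.201897 + 2·0.449329 = 0.8987.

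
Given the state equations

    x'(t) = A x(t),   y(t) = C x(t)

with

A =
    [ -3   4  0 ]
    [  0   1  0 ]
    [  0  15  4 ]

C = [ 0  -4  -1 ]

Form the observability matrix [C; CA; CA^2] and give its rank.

2

CA = [[0, -19, -4]]
CA^2 = [[0, -79, -16]]
Observability matrix O = [C; CA; CA^2] = [[0, -4, -1], [0, -19, -4], [0, -79, -16]]
Column 1 of O is identically zero, so rank(O) ≤ 2.
The 2×2 minor from rows 1, 2, columns 2, 3 is (-4)·(-4) - (-1)·(-19) = 16 - 19 = -3 ≠ 0, so rank(O) = 2.
rank(O) = 2 < n = 3, so the pair (A, C) is not completely observable.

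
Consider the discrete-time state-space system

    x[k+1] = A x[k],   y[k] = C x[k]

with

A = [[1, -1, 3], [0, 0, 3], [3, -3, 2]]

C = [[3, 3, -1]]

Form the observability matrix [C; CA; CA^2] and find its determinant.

4608

CA = [[0, 0, 16]]
CA^2 = [[48, -48, 32]]
Observability matrix O = [C; CA; CA^2] = [[3, 3, -1], [0, 0, 16], [48, -48, 32]]
Expanding along the first row, det(O) = 3·(0·32 - 16·(-48)) - 3·(0·32 - 16·48) + (-1)·(0·(-48) - 0·48) = 3·768 - 3·(-768) + (-1)·0 = 4608
Since det(O) ≠ 0, rank(O) = 3 and the system is completely observable.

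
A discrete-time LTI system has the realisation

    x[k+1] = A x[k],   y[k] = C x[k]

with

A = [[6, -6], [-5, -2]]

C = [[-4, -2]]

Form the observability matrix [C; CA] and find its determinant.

CA = [[-14, 28]]
Observability matrix O = [C; CA] = [[-4, -2], [-14, 28]]
det(O) = (-4)·28 - (-2)·(-14) = -112 - 28 = -140
Since det(O) ≠ 0, rank(O) = 2 and the system is completely observable.

-140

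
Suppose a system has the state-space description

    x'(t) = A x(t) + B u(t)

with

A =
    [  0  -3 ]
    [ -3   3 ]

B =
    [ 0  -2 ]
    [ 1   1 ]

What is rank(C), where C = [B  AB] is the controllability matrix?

2

AB = [[-3, -3], [3, 9]]
Controllability matrix C = [B  AB] = [[0, -2, -3, -3], [1, 1, 3, 9]]
Take the 2×2 submatrix of C formed by columns 1, 2: [[0, -2], [1, 1]]. Its determinant is 0·1 - (-2)·1 = 0 - (-2) = 2 ≠ 0.
So rank(C) ≥ 2; since C has 2 rows, rank(C) = 2.
rank(C) = 2 = n, so the pair (A, B) is completely controllable.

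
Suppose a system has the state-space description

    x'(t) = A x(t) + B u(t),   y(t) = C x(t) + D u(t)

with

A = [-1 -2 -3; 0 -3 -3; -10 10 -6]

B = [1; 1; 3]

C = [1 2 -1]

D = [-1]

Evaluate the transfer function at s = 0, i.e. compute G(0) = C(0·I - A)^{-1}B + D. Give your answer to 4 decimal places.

-2.0000

G(0) = C(-A)^{-1}B + D = -C A^{-1} B + D.
det A = -18, so A^{-1} = (1/-18)·adj(A) = [[-8/3, 7/3, 1/6], [-5/3, 4/3, 1/6], [5/3, -5/3, -1/6]]
A^{-1} B = [1/6, 1/6, -1/2]^T
C A^{-1} B = 1
G(0) = D - C A^{-1} B = -1 - (1) = -2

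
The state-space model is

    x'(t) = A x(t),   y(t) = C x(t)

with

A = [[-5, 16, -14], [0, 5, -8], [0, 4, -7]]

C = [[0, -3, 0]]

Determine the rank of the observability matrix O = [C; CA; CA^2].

CA = [[0, -15, 24]]
CA^2 = [[0, 21, -48]]
Observability matrix O = [C; CA; CA^2] = [[0, -3, 0], [0, -15, 24], [0, 21, -48]]
Column 1 of O is identically zero, so rank(O) ≤ 2.
The 2×2 minor from rows 1, 2, columns 2, 3 is (-3)·24 - 0·(-15) = -72 - 0 = -72 ≠ 0, so rank(O) = 2.
rank(O) = 2 < n = 3, so the pair (A, C) is not completely observable.

2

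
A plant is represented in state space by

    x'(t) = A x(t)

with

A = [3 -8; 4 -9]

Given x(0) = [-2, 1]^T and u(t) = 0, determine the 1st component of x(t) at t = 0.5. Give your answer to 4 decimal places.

-3.3108

det(sI - A) = s^2 - (tr A)s + det A, with tr A = 3 + (-9) = -6 and det A = 3·(-9) - (-8)·4 = -27 - (-32) = 5.
So p(s) = det(sI - A) = s^2 + 6s + 5.
Factor s^2 + 6s + 5: two numbers with sum -6 and product 5 are -1 and -5, so s^2 + 6s + 5 = (s + 1)(s + 5).
Hence p(s) = (s + 1) (s + 5), with roots -5, -1.
The eigenvalues -5, -1 are distinct and real, so A is diagonalisable and x(t) = e^{At} x(0) = V diag(e^{λ_i t}) V^{-1} x(0), where the columns of V are the eigenvectors.
λ = -5: A - (-5)I = [[8, -8], [4, -4]]. Row 1 gives 8·v1 + (-8)·v2 = 0, so take v_1 = [-1, -1]^T.
λ = -1: A - (-1)I = [[4, -8], [4, -8]]. Row 1 gives 4·v1 + (-8)·v2 = 0, so take v_2 = [2, 1]^T.
V = [v_1 v_2] = [[-1, 2], [-1, 1]] has det V = 1, so V^{-1} = adj(V)/det V = [[1, -2], [1, -1]].
Modal coordinates z(0) = V^{-1} x(0): 1·(-2) + (-2)·1 = -4; 1·(-2) + (-1)·1 = -3; so z(0) = [-4, -3]^T.
x_1(t) = Σ_i (v_i)_1 · z_i(0) · e^{λ_i t} (row 1 of V times the modal terms).
x_1(0.5) = (-1)·(-4)·e^{-5·0.5} + 2·(-3)·e^{-1·0.5} = 4·0.082085 + (-6)·0.606531 = -3.3108.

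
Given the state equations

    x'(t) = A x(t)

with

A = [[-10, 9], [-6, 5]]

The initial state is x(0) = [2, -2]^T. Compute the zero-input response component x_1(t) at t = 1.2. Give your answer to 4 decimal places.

-2.9132

det(sI - A) = s^2 - (tr A)s + det A, with tr A = (-10) + 5 = -5 and det A = (-10)·5 - 9·(-6) = -50 - (-54) = 4.
So p(s) = det(sI - A) = s^2 + 5s + 4.
Factor s^2 + 5s + 4: two numbers with sum -5 and product 4 are -1 and -4, so s^2 + 5s + 4 = (s + 1)(s + 4).
Hence p(s) = (s + 1) (s + 4), with roots -4, -1.
The eigenvalues -4, -1 are distinct and real, so A is diagonalisable and x(t) = e^{At} x(0) = V diag(e^{λ_i t}) V^{-1} x(0), where the columns of V are the eigenvectors.
λ = -4: A - (-4)I = [[-6, 9], [-6, 9]]. Row 1 gives (-6)·v1 + 9·v2 = 0, so take v_1 = [3, 2]^T.
λ = -1: A - (-1)I = [[-9, 9], [-6, 6]]. Row 1 gives (-9)·v1 + 9·v2 = 0, so take v_2 = [1, 1]^T.
V = [v_1 v_2] = [[3, 1], [2, 1]] has det V = 1, so V^{-1} = adj(V)/det V = [[1, -1], [-2, 3]].
Modal coordinates z(0) = V^{-1} x(0): 1·2 + (-1)·(-2) = 4; (-2)·2 + 3·(-2) = -10; so z(0) = [4, -10]^T.
x_1(t) = Σ_i (v_i)_1 · z_i(0) · e^{λ_i t} (row 1 of V times the modal terms).
x_1(1.2) = 3·4·e^{-4·1.2} + 1·(-10)·e^{-1·1.2} = 12·0.008230 + (-10)·0.301194 = -2.9132.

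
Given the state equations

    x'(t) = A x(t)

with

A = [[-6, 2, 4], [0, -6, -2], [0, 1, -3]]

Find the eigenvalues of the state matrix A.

-6, -5, -4

det(sI - A) = s^3 - (tr A)s^2 + (M11 + M22 + M33)s - det A, where Mii is the 2×2 principal minor of A obtained by deleting row i and column i.
tr A = (-6) + (-6) + (-3) = -15; M11 = (-6)·(-3) - (-2)·1 = 18 - (-2) = 20; M22 = (-6)·(-3) - 4·0 = 18 - 0 = 18; M33 = (-6)·(-6) - 2·0 = 36 - 0 = 36; sum of minors = 74.
det A = (-6)·((-6)·(-3) - (-2)·1) - 2·(0·(-3) - (-2)·0) + 4·(0·1 - (-6)·0) = (-6)·20 - 2·0 + 4·0 = -120.
So p(s) = det(sI - A) = s^3 + 15s^2 + 74s + 120.
Rational-root test: any integer root divides 120. Testing small divisors, s = -4 works: p(-4) = -64 + 240 + (-296) + 120 = 0, so (s + 4) is a factor.
Dividing, p(s) = (s + 4)(s^2 + 11s + 30).
Factor s^2 + 11s + 30: two numbers with sum -11 and product 30 are -5 and -6, so s^2 + 11s + 30 = (s + 5)(s + 6).
Hence p(s) = (s + 4) (s + 5) (s + 6), with roots -6, -5, -4.
All eigenvalues have negative real part, so the system is asymptotically stable.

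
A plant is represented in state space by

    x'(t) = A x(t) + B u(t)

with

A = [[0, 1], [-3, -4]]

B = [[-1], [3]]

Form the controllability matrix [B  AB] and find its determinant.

AB = [[3], [-9]]
Controllability matrix C = [B  AB] = [[-1, 3], [3, -9]]
det(C) = (-1)·(-9) - 3·3 = 9 - 9 = 0
Since det(C) = 0, rank(C) < 2 and the system is not completely controllable.

0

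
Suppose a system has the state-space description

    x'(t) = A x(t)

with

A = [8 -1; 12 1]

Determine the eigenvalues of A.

det(sI - A) = s^2 - (tr A)s + det A, with tr A = 8 + 1 = 9 and det A = 8·1 - (-1)·12 = 8 - (-12) = 20.
So p(s) = det(sI - A) = s^2 - 9s + 20.
Factor s^2 - 9s + 20: two numbers with sum 9 and product 20 are 5 and 4, so s^2 - 9s + 20 = (s - 5)(s - 4).
Hence p(s) = (s - 5) (s - 4), with roots 4, 5.
At least one eigenvalue has non-negative real part, so the system is not asymptotically stable.

4, 5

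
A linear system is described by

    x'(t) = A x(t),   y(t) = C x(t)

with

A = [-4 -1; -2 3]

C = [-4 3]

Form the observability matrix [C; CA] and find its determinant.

-82

CA = [[10, 13]]
Observability matrix O = [C; CA] = [[-4, 3], [10, 13]]
det(O) = (-4)·13 - 3·10 = -52 - 30 = -82
Since det(O) ≠ 0, rank(O) = 2 and the system is completely observable.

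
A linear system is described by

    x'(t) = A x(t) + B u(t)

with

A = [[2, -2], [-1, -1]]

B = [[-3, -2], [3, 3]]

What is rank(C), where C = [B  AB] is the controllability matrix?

2

AB = [[-12, -10], [0, -1]]
Controllability matrix C = [B  AB] = [[-3, -2, -12, -10], [3, 3, 0, -1]]
Take the 2×2 submatrix of C formed by columns 1, 2: [[-3, -2], [3, 3]]. Its determinant is (-3)·3 - (-2)·3 = -9 - (-6) = -3 ≠ 0.
So rank(C) ≥ 2; since C has 2 rows, rank(C) = 2.
rank(C) = 2 = n, so the pair (A, B) is completely controllable.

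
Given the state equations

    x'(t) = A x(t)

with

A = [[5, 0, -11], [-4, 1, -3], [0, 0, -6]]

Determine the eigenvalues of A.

det(sI - A) = s^3 - (tr A)s^2 + (M11 + M22 + M33)s - det A, where Mii is the 2×2 principal minor of A obtained by deleting row i and column i.
tr A = 5 + 1 + (-6) = 0; M11 = 1·(-6) - (-3)·0 = -6 - 0 = -6; M22 = 5·(-6) - (-11)·0 = -30 - 0 = -30; M33 = 5·1 - 0·(-4) = 5 - 0 = 5; sum of minors = -31.
det A = 5·(1·(-6) - (-3)·0) - 0·((-4)·(-6) - (-3)·0) + (-11)·((-4)·0 - 1·0) = 5·(-6) - 0·24 + (-11)·0 = -30.
So p(s) = det(sI - A) = s^3 - 31s + 30.
Rational-root test: any integer root divides 30. Testing small divisors, s = 1 works: p(1) = 1 + 0 + (-31) + 30 = 0, so (s - 1) is a factor.
Dividing, p(s) = (s - 1)(s^2 + s - 30).
Factor s^2 + s - 30: two numbers with sum -1 and product -30 are 5 and -6, so s^2 + s - 30 = (s - 5)(s + 6).
Hence p(s) = (s - 5) (s - 1) (s + 6), with roots -6, 1, 5.
At least one eigenvalue has non-negative real part, so the system is not asymptotically stable.

-6, 1, 5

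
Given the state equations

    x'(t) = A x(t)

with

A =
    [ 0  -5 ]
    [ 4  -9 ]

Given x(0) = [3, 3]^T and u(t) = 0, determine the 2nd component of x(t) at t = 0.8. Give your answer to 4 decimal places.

0.0549

det(sI - A) = s^2 - (tr A)s + det A, with tr A = 0 + (-9) = -9 and det A = 0·(-9) - (-5)·4 = 0 - (-20) = 20.
So p(s) = det(sI - A) = s^2 + 9s + 20.
Factor s^2 + 9s + 20: two numbers with sum -9 and product 20 are -4 and -5, so s^2 + 9s + 20 = (s + 4)(s + 5).
Hence p(s) = (s + 4) (s + 5), with roots -5, -4.
The eigenvalues -5, -4 are distinct and real, so A is diagonalisable and x(t) = e^{At} x(0) = V diag(e^{λ_i t}) V^{-1} x(0), where the columns of V are the eigenvectors.
λ = -5: A - (-5)I = [[5, -5], [4, -4]]. Row 1 gives 5·v1 + (-5)·v2 = 0, so take v_1 = [1, 1]^T.
λ = -4: A - (-4)I = [[4, -5], [4, -5]]. Row 1 gives 4·v1 + (-5)·v2 = 0, so take v_2 = [5, 4]^T.
V = [v_1 v_2] = [[1, 5], [1, 4]] has det V = -1, so V^{-1} = adj(V)/det V = [[-4, 5], [1, -1]].
Modal coordinates z(0) = V^{-1} x(0): (-4)·3 + 5·3 = 3; 1·3 + (-1)·3 = 0; so z(0) = [3, 0]^T.
x_2(t) = Σ_i (v_i)_2 · z_i(0) · e^{λ_i t} (row 2 of V times the modal terms).
x_2(0.8) = 1·3·e^{-5·0.8} + 4·0·e^{-4·0.8} = 3·0.018316 + 0·0.040762 = 0.0549.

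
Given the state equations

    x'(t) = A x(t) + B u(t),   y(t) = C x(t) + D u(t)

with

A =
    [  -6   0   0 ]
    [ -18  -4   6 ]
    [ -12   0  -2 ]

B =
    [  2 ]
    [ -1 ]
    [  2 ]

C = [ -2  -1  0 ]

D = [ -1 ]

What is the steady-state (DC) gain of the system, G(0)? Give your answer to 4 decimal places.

G(0) = C(-A)^{-1}B + D = -C A^{-1} B + D.
det A = -48, so A^{-1} = (1/-48)·adj(A) = [[-1/6, 0, 0], [9/4, -1/4, -3/4], [1, 0, -1/2]]
A^{-1} B = [-1/3, 13/4, 1]^T
C A^{-1} B = -31/12
G(0) = D - C A^{-1} B = -1 - (-31/12) = 19/12 ≈ 1.5833

1.5833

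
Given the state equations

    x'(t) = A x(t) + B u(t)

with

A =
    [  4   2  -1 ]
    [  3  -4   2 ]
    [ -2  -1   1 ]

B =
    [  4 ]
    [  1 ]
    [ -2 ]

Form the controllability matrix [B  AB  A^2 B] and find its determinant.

11

AB = [[20], [4], [-11]]
A^2B = [[99], [22], [-55]]
Controllability matrix C = [B  AB  A^2B] = [[4, 20, 99], [1, 4, 22], [-2, -11, -55]]
Expanding along the first row, det(C) = 4·(4·(-55) - 22·(-11)) - 20·(1·(-55) - 22·(-2)) + 99·(1·(-11) - 4·(-2)) = 4·22 - 20·(-11) + 99·(-3) = 11
Since det(C) ≠ 0, rank(C) = 3 and the system is completely controllable.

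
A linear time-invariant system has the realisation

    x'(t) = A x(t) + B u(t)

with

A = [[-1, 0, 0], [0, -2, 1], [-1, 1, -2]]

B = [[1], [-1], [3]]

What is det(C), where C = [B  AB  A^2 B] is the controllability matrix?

AB = [[-1], [5], [-8]]
A^2B = [[1], [-18], [22]]
Controllability matrix C = [B  AB  A^2B] = [[1, -1, 1], [-1, 5, -18], [3, -8, 22]]
Expanding along the first row, det(C) = 1·(5·22 - (-18)·(-8)) - (-1)·((-1)·22 - (-18)·3) + 1·((-1)·(-8) - 5·3) = 1·(-34) - (-1)·32 + 1·(-7) = -9
Since det(C) ≠ 0, rank(C) = 3 and the system is completely controllable.

-9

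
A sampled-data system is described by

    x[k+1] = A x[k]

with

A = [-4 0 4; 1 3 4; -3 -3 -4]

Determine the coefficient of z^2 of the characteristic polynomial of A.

5

Expand det(zI - A) for the 3×3 matrix.
p(z) = z^3 + 5z^2 + 16z - 24.
(Check: constant term = det(-A) = (-1)^3 det A = -24; coefficient of z^2 = -tr A = 5.)
The coefficient of z^2 is 5.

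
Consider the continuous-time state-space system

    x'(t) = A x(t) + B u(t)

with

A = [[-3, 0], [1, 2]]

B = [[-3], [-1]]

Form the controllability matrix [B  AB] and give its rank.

AB = [[9], [-5]]
Controllability matrix C = [B  AB] = [[-3, 9], [-1, -5]]
det(C) = (-3)·(-5) - 9·(-1) = 15 - (-9) = 24 ≠ 0, so rank(C) = 2.
rank(C) = 2 = n, so the pair (A, B) is completely controllable.

2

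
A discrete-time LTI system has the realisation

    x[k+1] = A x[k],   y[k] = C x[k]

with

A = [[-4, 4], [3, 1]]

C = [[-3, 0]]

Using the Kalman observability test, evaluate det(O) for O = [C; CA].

36

CA = [[12, -12]]
Observability matrix O = [C; CA] = [[-3, 0], [12, -12]]
det(O) = (-3)·(-12) - 0·12 = 36 - 0 = 36
Since det(O) ≠ 0, rank(O) = 2 and the system is completely observable.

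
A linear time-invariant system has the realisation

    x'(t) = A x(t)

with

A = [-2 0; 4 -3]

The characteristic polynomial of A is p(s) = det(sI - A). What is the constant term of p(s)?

6

For a 2×2 matrix, det(sI - A) = s^2 - (tr A)s + det A.
tr A = -5, det A = 6.
So p(s) = s^2 + 5s + 6.
The constant term is 6.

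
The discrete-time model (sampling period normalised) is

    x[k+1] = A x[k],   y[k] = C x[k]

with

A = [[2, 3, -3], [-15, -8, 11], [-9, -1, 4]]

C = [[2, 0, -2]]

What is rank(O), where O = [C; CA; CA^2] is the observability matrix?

CA = [[22, 8, -14]]
CA^2 = [[50, 16, -34]]
Observability matrix O = [C; CA; CA^2] = [[2, 0, -2], [22, 8, -14], [50, 16, -34]]
The columns c1, c2, c3 of O are linearly dependent: c1 - c2 + c3 = 0 (check each entry), so rank(O) ≤ 2.
The 2×2 minor from rows 1, 2, columns 1, 2 is 2·8 - 0·22 = 16 - 0 = 16 ≠ 0, so rank(O) = 2.
rank(O) = 2 < n = 3, so the pair (A, C) is not completely observable.

2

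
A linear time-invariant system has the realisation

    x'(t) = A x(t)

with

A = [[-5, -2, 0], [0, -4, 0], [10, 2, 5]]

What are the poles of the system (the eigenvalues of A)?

det(sI - A) = s^3 - (tr A)s^2 + (M11 + M22 + M33)s - det A, where Mii is the 2×2 principal minor of A obtained by deleting row i and column i.
tr A = (-5) + (-4) + 5 = -4; M11 = (-4)·5 - 0·2 = -20 - 0 = -20; M22 = (-5)·5 - 0·10 = -25 - 0 = -25; M33 = (-5)·(-4) - (-2)·0 = 20 - 0 = 20; sum of minors = -25.
det A = (-5)·((-4)·5 - 0·2) - (-2)·(0·5 - 0·10) + 0·(0·2 - (-4)·10) = (-5)·(-20) - (-2)·0 + 0·40 = 100.
So p(s) = det(sI - A) = s^3 + 4s^2 - 25s - 100.
Rational-root test: any integer root divides -100. Testing small divisors, s = -4 works: p(-4) = -64 + 64 + 100 + (-100) = 0, so (s + 4) is a factor.
Dividing, p(s) = (s + 4)(s^2 - 25).
Factor s^2 - 25: two numbers with sum 0 and product -25 are 5 and -5, so s^2 - 25 = (s - 5)(s + 5).
Hence p(s) = (s - 5) (s + 4) (s + 5), with roots -5, -4, 5.
At least one eigenvalue has non-negative real part, so the system is not asymptotically stable.

-5, -4, 5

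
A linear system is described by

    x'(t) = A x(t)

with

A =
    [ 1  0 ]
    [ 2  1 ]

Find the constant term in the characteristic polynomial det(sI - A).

For a 2×2 matrix, det(sI - A) = s^2 - (tr A)s + det A.
tr A = 2, det A = 1.
So p(s) = s^2 - 2s + 1.
The constant term is 1.

1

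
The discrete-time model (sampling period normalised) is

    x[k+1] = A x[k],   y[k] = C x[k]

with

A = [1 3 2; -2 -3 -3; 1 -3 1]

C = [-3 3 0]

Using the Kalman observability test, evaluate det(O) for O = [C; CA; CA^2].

-2079

CA = [[-9, -18, -15]]
CA^2 = [[12, 72, 21]]
Observability matrix O = [C; CA; CA^2] = [[-3, 3, 0], [-9, -18, -15], [12, 72, 21]]
Expanding along the first row, det(O) = (-3)·((-18)·21 - (-15)·72) - 3·((-9)·21 - (-15)·12) + 0·((-9)·72 - (-18)·12) = (-3)·702 - 3·(-9) + 0·(-432) = -2079
Since det(O) ≠ 0, rank(O) = 3 and the system is completely observable.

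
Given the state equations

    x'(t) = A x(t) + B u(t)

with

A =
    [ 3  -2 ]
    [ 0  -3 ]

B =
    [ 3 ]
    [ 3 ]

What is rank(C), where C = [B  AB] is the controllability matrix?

2

AB = [[3], [-9]]
Controllability matrix C = [B  AB] = [[3, 3], [3, -9]]
det(C) = 3·(-9) - 3·3 = -27 - 9 = -36 ≠ 0, so rank(C) = 2.
rank(C) = 2 = n, so the pair (A, B) is completely controllable.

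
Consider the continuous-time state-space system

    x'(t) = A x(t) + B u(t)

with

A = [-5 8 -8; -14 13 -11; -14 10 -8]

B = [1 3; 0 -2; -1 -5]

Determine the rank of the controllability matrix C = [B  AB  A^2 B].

AB = [[3, 9], [-3, -13], [-6, -22]]
A^2B = [[9, 27], [-15, -53], [-24, -80]]
Controllability matrix C = [B  AB  A^2B] = [[1, 3, 3, 9, 9, 27], [0, -2, -3, -13, -15, -53], [-1, -5, -6, -22, -24, -80]]
The rows r1, r2, r3 of C are linearly dependent: r1 - r2 + r3 = 0 (check each entry), so rank(C) ≤ 2.
The 2×2 minor from rows 1, 2, columns 1, 2 is 1·(-2) - 3·0 = -2 - 0 = -2 ≠ 0, so rank(C) = 2.
rank(C) = 2 < n = 3, so the pair (A, B) is not completely controllable.

2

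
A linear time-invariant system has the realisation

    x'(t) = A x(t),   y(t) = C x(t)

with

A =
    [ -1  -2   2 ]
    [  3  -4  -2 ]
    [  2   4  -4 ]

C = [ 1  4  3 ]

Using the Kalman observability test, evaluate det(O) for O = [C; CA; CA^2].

-10556

CA = [[17, -6, -18]]
CA^2 = [[-71, -82, 118]]
Observability matrix O = [C; CA; CA^2] = [[1, 4, 3], [17, -6, -18], [-71, -82, 118]]
Expanding along the first row, det(O) = 1·((-6)·118 - (-18)·(-82)) - 4·(17·118 - (-18)·(-71)) + 3·(17·(-82) - (-6)·(-71)) = 1·(-2184) - 4·728 + 3·(-1820) = -10556
Since det(O) ≠ 0, rank(O) = 3 and the system is completely observable.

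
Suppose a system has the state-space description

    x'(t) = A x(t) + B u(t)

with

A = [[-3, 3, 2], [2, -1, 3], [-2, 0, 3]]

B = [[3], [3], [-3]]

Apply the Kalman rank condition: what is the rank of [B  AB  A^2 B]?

AB = [[-6], [-6], [-15]]
A^2B = [[-30], [-51], [-33]]
Controllability matrix C = [B  AB  A^2B] = [[3, -6, -30], [3, -6, -51], [-3, -15, -33]]
det(C) = 3·((-6)·(-33) - (-51)·(-15)) - (-6)·(3·(-33) - (-51)·(-3)) + (-30)·(3·(-15) - (-6)·(-3)) = 3·(-567) - (-6)·(-252) + (-30)·(-63) = -1323 ≠ 0, so rank(C) = 3.
rank(C) = 3 = n, so the pair (A, B) is completely controllable.

3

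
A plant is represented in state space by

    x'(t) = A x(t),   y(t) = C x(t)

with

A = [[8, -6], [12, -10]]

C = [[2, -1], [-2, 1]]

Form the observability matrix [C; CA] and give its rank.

1

CA = [[4, -2], [-4, 2]]
Observability matrix O = [C; CA] = [[2, -1], [-2, 1], [4, -2], [-4, 2]]
Every row of O is a scalar multiple of row 1 = [2, -1] (multipliers 1, -1, 2, -2), so the rows span a one-dimensional space.
O ≠ 0, hence rank(O) = 1.
rank(O) = 1 < n = 2, so the pair (A, C) is not completely observable.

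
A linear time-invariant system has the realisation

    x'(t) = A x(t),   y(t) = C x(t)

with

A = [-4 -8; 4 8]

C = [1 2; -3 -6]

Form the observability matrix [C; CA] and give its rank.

1

CA = [[4, 8], [-12, -24]]
Observability matrix O = [C; CA] = [[1, 2], [-3, -6], [4, 8], [-12, -24]]
Every row of O is a scalar multiple of row 1 = [1, 2] (multipliers 1, -3, 4, -12), so the rows span a one-dimensional space.
O ≠ 0, hence rank(O) = 1.
rank(O) = 1 < n = 2, so the pair (A, C) is not completely observable.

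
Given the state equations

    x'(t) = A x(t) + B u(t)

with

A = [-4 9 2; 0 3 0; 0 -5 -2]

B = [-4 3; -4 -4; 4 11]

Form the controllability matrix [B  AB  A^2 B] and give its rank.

AB = [[-12, -26], [-12, -12], [12, -2]]
A^2B = [[-36, -8], [-36, -36], [36, 64]]
Controllability matrix C = [B  AB  A^2B] = [[-4, 3, -12, -26, -36, -8], [-4, -4, -12, -12, -36, -36], [4, 11, 12, -2, 36, 64]]
The rows r1, r2, r3 of C are linearly dependent: -r1 + 2·r2 + r3 = 0 (check each entry), so rank(C) ≤ 2.
The 2×2 minor from rows 1, 2, columns 1, 2 is (-4)·(-4) - 3·(-4) = 16 - (-12) = 28 ≠ 0, so rank(C) = 2.
rank(C) = 2 < n = 3, so the pair (A, B) is not completely controllable.

2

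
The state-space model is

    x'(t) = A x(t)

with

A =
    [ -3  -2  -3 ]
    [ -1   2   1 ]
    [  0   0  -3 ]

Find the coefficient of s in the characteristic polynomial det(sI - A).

Expand det(sI - A) for the 3×3 matrix.
p(s) = s^3 + 4s^2 - 5s - 24.
(Check: constant term = det(-A) = (-1)^3 det A = -24; coefficient of s^2 = -tr A = 4.)
The coefficient of s is -5.

-5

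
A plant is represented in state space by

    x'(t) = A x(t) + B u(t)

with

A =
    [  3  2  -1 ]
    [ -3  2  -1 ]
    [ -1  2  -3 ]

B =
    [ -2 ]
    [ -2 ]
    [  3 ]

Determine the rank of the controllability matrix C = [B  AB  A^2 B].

AB = [[-13], [-1], [-11]]
A^2B = [[-30], [48], [44]]
Controllability matrix C = [B  AB  A^2B] = [[-2, -13, -30], [-2, -1, 48], [3, -11, 44]]
det(C) = (-2)·((-1)·44 - 48·(-11)) - (-13)·((-2)·44 - 48·3) + (-30)·((-2)·(-11) - (-1)·3) = (-2)·484 - (-13)·(-232) + (-30)·25 = -4734 ≠ 0, so rank(C) = 3.
rank(C) = 3 = n, so the pair (A, B) is completely controllable.

3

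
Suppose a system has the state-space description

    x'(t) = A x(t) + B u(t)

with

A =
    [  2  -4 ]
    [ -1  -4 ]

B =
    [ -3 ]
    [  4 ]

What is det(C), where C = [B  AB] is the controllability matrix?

127

AB = [[-22], [-13]]
Controllability matrix C = [B  AB] = [[-3, -22], [4, -13]]
det(C) = (-3)·(-13) - (-22)·4 = 39 - (-88) = 127
Since det(C) ≠ 0, rank(C) = 2 and the system is completely controllable.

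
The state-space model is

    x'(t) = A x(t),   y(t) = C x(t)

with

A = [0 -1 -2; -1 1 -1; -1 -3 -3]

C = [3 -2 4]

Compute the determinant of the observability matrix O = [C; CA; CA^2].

825

CA = [[-2, -17, -16]]
CA^2 = [[33, 33, 69]]
Observability matrix O = [C; CA; CA^2] = [[3, -2, 4], [-2, -17, -16], [33, 33, 69]]
Expanding along the first row, det(O) = 3·((-17)·69 - (-16)·33) - (-2)·((-2)·69 - (-16)·33) + 4·((-2)·33 - (-17)·33) = 3·(-645) - (-2)·390 + 4·495 = 825
Since det(O) ≠ 0, rank(O) = 3 and the system is completely observable.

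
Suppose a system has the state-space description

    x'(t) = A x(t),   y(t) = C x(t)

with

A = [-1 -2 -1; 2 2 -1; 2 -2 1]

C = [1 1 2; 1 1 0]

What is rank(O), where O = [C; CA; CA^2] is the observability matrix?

CA = [[5, -4, 0], [1, 0, -2]]
CA^2 = [[-13, -18, -1], [-5, 2, -3]]
Observability matrix O = [C; CA; CA^2] = [[1, 1, 2], [1, 1, 0], [5, -4, 0], [1, 0, -2], [-13, -18, -1], [-5, 2, -3]]
Take the 3×3 submatrix of O formed by rows 1, 2, 3: [[1, 1, 2], [1, 1, 0], [5, -4, 0]]. Its determinant is 1·(1·0 - 0·(-4)) - 1·(1·0 - 0·5) + 2·(1·(-4) - 1·5) = 1·0 - 1·0 + 2·(-9) = -18 ≠ 0.
So rank(O) ≥ 3; since O has 3 columns, rank(O) = 3.
rank(O) = 3 = n, so the pair (A, C) is completely observable.

3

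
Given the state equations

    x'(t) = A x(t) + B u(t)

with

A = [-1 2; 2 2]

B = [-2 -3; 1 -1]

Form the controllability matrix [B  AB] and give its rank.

2

AB = [[4, 1], [-2, -8]]
Controllability matrix C = [B  AB] = [[-2, -3, 4, 1], [1, -1, -2, -8]]
Take the 2×2 submatrix of C formed by columns 1, 2: [[-2, -3], [1, -1]]. Its determinant is (-2)·(-1) - (-3)·1 = 2 - (-3) = 5 ≠ 0.
So rank(C) ≥ 2; since C has 2 rows, rank(C) = 2.
rank(C) = 2 = n, so the pair (A, B) is completely controllable.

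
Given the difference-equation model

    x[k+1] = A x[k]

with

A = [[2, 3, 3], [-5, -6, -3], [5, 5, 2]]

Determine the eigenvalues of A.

-3, -1, 2

det(zI - A) = z^3 - (tr A)z^2 + (M11 + M22 + M33)z - det A, where Mii is the 2×2 principal minor of A obtained by deleting row i and column i.
tr A = 2 + (-6) + 2 = -2; M11 = (-6)·2 - (-3)·5 = -12 - (-15) = 3; M22 = 2·2 - 3·5 = 4 - 15 = -11; M33 = 2·(-6) - 3·(-5) = -12 - (-15) = 3; sum of minors = -5.
det A = 2·((-6)·2 - (-3)·5) - 3·((-5)·2 - (-3)·5) + 3·((-5)·5 - (-6)·5) = 2·3 - 3·5 + 3·5 = 6.
So p(z) = det(zI - A) = z^3 + 2z^2 - 5z - 6.
Rational-root test: any integer root divides -6. Testing small divisors, z = -1 works: p(-1) = -1 + 2 + 5 + (-6) = 0, so (z + 1) is a factor.
Dividing, p(z) = (z + 1)(z^2 + z - 6).
Factor z^2 + z - 6: two numbers with sum -1 and product -6 are 2 and -3, so z^2 + z - 6 = (z - 2)(z + 3).
Hence p(z) = (z - 2) (z + 1) (z + 3), with roots -3, -1, 2.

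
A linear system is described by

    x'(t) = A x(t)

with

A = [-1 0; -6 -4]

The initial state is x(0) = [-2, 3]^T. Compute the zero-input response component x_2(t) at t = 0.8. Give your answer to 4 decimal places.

1.7566

det(sI - A) = s^2 - (tr A)s + det A, with tr A = (-1) + (-4) = -5 and det A = (-1)·(-4) - 0·(-6) = 4 - 0 = 4.
So p(s) = det(sI - A) = s^2 + 5s + 4.
Factor s^2 + 5s + 4: two numbers with sum -5 and product 4 are -1 and -4, so s^2 + 5s + 4 = (s + 1)(s + 4).
Hence p(s) = (s + 1) (s + 4), with roots -4, -1.
The eigenvalues -4, -1 are distinct and real, so A is diagonalisable and x(t) = e^{At} x(0) = V diag(e^{λ_i t}) V^{-1} x(0), where the columns of V are the eigenvectors.
λ = -4: A - (-4)I = [[3, 0], [-6, 0]]. Row 1 gives 3·v1 + 0·v2 = 0, so take v_1 = [0, 1]^T.
λ = -1: A - (-1)I = [[0, 0], [-6, -3]]. Row 2 gives (-6)·v1 + (-3)·v2 = 0, so take v_2 = [1, -2]^T.
V = [v_1 v_2] = [[0, 1], [1, -2]] has det V = -1, so V^{-1} = adj(V)/det V = [[2, 1], [1, 0]].
Modal coordinates z(0) = V^{-1} x(0): 2·(-2) + 1·3 = -1; 1·(-2) + 0·3 = -2; so z(0) = [-1, -2]^T.
x_2(t) = Σ_i (v_i)_2 · z_i(0) · e^{λ_i t} (row 2 of V times the modal terms).
x_2(0.8) = 1·(-1)·e^{-4·0.8} + (-2)·(-2)·e^{-1·0.8} = (-1)·0.040762 + 4·0.449329 = 1.7566.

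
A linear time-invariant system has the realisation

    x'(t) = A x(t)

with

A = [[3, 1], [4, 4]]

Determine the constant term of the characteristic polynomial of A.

For a 2×2 matrix, det(sI - A) = s^2 - (tr A)s + det A.
tr A = 7, det A = 8.
So p(s) = s^2 - 7s + 8.
The constant term is 8.

8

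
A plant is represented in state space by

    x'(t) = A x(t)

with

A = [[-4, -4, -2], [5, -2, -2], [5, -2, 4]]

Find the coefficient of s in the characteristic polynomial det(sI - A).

10

Expand det(sI - A) for the 3×3 matrix.
p(s) = s^3 + 2s^2 + 10s - 168.
(Check: constant term = det(-A) = (-1)^3 det A = -168; coefficient of s^2 = -tr A = 2.)
The coefficient of s is 10.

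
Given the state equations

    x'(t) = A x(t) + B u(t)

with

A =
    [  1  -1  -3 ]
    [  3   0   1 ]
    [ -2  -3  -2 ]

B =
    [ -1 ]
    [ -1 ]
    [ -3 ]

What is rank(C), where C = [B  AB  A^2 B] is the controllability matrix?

3

AB = [[9], [-6], [11]]
A^2B = [[-18], [38], [-22]]
Controllability matrix C = [B  AB  A^2B] = [[-1, 9, -18], [-1, -6, 38], [-3, 11, -22]]
det(C) = (-1)·((-6)·(-22) - 38·11) - 9·((-1)·(-22) - 38·(-3)) + (-18)·((-1)·11 - (-6)·(-3)) = (-1)·(-286) - 9·136 + (-18)·(-29) = -416 ≠ 0, so rank(C) = 3.
rank(C) = 3 = n, so the pair (A, B) is completely controllable.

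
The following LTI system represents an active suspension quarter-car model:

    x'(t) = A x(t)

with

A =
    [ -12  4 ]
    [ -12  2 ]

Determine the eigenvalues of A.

det(sI - A) = s^2 - (tr A)s + det A, with tr A = (-12) + 2 = -10 and det A = (-12)·2 - 4·(-12) = -24 - (-48) = 24.
So p(s) = det(sI - A) = s^2 + 10s + 24.
Factor s^2 + 10s + 24: two numbers with sum -10 and product 24 are -4 and -6, so s^2 + 10s + 24 = (s + 4)(s + 6).
Hence p(s) = (s + 4) (s + 6), with roots -6, -4.
All eigenvalues have negative real part, so the system is asymptotically stable.

-6, -4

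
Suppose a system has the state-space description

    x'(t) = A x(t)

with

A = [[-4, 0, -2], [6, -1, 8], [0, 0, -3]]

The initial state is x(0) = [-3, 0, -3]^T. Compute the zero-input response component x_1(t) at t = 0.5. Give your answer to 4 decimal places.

0.1208

det(sI - A) = s^3 - (tr A)s^2 + (M11 + M22 + M33)s - det A, where Mii is the 2×2 principal minor of A obtained by deleting row i and column i.
tr A = (-4) + (-1) + (-3) = -8; M11 = (-1)·(-3) - 8·0 = 3 - 0 = 3; M22 = (-4)·(-3) - (-2)·0 = 12 - 0 = 12; M33 = (-4)·(-1) - 0·6 = 4 - 0 = 4; sum of minors = 19.
det A = (-4)·((-1)·(-3) - 8·0) - 0·(6·(-3) - 8·0) + (-2)·(6·0 - (-1)·0) = (-4)·3 - 0·(-18) + (-2)·0 = -12.
So p(s) = det(sI - A) = s^3 + 8s^2 + 19s + 12.
Rational-root test: any integer root divides 12. Testing small divisors, s = -1 works: p(-1) = -1 + 8 + (-19) + 12 = 0, so (s + 1) is a factor.
Dividing, p(s) = (s + 1)(s^2 + 7s + 12).
Factor s^2 + 7s + 12: two numbers with sum -7 and product 12 are -3 and -4, so s^2 + 7s + 12 = (s + 3)(s + 4).
Hence p(s) = (s + 1) (s + 3) (s + 4), with roots -4, -3, -1.
The eigenvalues -4, -3, -1 are distinct and real, so A is diagonalisable and x(t) = e^{At} x(0) = V diag(e^{λ_i t}) V^{-1} x(0), where the columns of V are the eigenvectors.
λ = -4: A - (-4)I = [[0, 0, -2], [6, 3, 8], [0, 0, 1]]. v must be orthogonal to every row; (row 1) × (row 2) = [6, -12, 0], so take v_1 = [1, -2, 0]^T.
λ = -3: A - (-3)I = [[-1, 0, -2], [6, 2, 8], [0, 0, 0]]. v must be orthogonal to every row; (row 1) × (row 2) = [4, -4, -2], so take v_2 = [-2, 2, 1]^T.
λ = -1: A - (-1)I = [[-3, 0, -2], [6, 0, 8], [0, 0, -2]]. v must be orthogonal to every row; (row 1) × (row 2) = [0, 12, 0], so take v_3 = [0, 1, 0]^T.
V = [v_1 v_2 v_3] = [[1, -2, 0], [-2, 2, 1], [0, 1, 0]] has det V = -1, so V^{-1} = adj(V)/det V = [[1, 0, 2], [0, 0, 1], [2, 1, 2]].
Modal coordinates z(0) = V^{-1} x(0): 1·(-3) + 0·0 + 2·(-3) = -9; 0·(-3) + 0·0 + 1·(-3) = -3; 2·(-3) + 1·0 + 2·(-3) = -12; so z(0) = [-9, -3, -12]^T.
x_1(t) = Σ_i (v_i)_1 · z_i(0) · e^{λ_i t} (row 1 of V times the modal terms).
x_1(0.5) = 1·(-9)·e^{-4·0.5} + (-2)·(-3)·e^{-3·0.5} + 0·(-12)·e^{-1·0.5} = (-9)·0.135335 + 6·0.223130 + 0·0.606531 = 0.1208.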